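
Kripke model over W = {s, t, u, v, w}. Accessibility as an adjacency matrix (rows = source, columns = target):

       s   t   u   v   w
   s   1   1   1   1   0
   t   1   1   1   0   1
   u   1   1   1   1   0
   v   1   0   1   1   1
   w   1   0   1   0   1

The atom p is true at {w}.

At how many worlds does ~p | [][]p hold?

4

s: ~p is T, [][]p is F. ✓
t: ~p is T, [][]p is F. ✓
u: ~p is T, [][]p is F. ✓
v: ~p is T, [][]p is F. ✓
w: ~p is F, [][]p is F. ✗
Satisfying worlds: {s, t, u, v}.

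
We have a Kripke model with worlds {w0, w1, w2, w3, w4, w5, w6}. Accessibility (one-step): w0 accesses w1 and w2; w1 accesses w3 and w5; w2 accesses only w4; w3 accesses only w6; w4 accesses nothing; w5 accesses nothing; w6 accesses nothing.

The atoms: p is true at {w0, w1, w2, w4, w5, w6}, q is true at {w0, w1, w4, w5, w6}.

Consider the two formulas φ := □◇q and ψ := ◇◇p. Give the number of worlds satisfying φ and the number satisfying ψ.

For □◇q:
w0: successors {w1, w2}; ◇q there: w1:T, w2:T. ✓
w1: successors {w3, w5}; ◇q there: w3:T, w5:F. ✗
w2: successors {w4}; ◇q there: w4:F. ✗
w3: successors {w6}; ◇q there: w6:F. ✗
w4: no successors, so □◇q holds vacuously. ✓
w5: no successors, so □◇q holds vacuously. ✓
w6: no successors, so □◇q holds vacuously. ✓
— 4 worlds.
For ◇◇p:
w0: successors {w1, w2}; ◇p there: w1:T, w2:T. ✓
w1: successors {w3, w5}; ◇p there: w3:T, w5:F. ✓
w2: successors {w4}; ◇p there: w4:F. ✗
w3: successors {w6}; ◇p there: w6:F. ✗
w4: no successors, so ◇◇p fails. ✗
w5: no successors, so ◇◇p fails. ✗
w6: no successors, so ◇◇p fails. ✗
— 2 worlds.

4 and 2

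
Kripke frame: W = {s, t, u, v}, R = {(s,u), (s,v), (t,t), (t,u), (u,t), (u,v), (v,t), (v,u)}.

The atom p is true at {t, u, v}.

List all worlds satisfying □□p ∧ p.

s: □□p is T, p is F. ✗
t: □□p is T, p is T. ✓
u: □□p is T, p is T. ✓
v: □□p is T, p is T. ✓

{t, u, v}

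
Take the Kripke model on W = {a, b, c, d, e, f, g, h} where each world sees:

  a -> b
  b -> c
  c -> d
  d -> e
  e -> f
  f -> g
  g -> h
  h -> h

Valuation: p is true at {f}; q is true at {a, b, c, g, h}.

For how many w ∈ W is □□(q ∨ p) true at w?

a: successors {b}; □(q ∨ p) there: b:T. ✓
b: successors {c}; □(q ∨ p) there: c:F. ✗
c: successors {d}; □(q ∨ p) there: d:F. ✗
d: successors {e}; □(q ∨ p) there: e:T. ✓
e: successors {f}; □(q ∨ p) there: f:T. ✓
f: successors {g}; □(q ∨ p) there: g:T. ✓
g: successors {h}; □(q ∨ p) there: h:T. ✓
h: successors {h}; □(q ∨ p) there: h:T. ✓
Satisfying worlds: {a, d, e, f, g, h}.

6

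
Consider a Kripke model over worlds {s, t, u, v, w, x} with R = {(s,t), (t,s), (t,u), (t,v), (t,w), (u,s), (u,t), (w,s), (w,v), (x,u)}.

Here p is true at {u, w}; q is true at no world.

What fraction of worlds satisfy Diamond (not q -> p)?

s: successors {t}; not q -> p there: t:F. ✗
t: successors {s, u, v, w}; not q -> p there: s:F, u:T, v:F, w:T. ✓
u: successors {s, t}; not q -> p there: s:F, t:F. ✗
v: no successors, so Diamond (not q -> p) fails. ✗
w: successors {s, v}; not q -> p there: s:F, v:F. ✗
x: successors {u}; not q -> p there: u:T. ✓
That's 2 of 6 worlds, so 2/6 = 1/3.

1/3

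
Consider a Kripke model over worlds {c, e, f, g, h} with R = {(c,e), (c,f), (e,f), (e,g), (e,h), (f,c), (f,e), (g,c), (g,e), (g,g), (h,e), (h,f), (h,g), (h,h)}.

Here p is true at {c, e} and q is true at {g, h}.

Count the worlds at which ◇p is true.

c: successors {e, f}; p there: e:T, f:F. ✓
e: successors {f, g, h}; p there: f:F, g:F, h:F. ✗
f: successors {c, e}; p there: c:T, e:T. ✓
g: successors {c, e, g}; p there: c:T, e:T, g:F. ✓
h: successors {e, f, g, h}; p there: e:T, f:F, g:F, h:F. ✓
Satisfying worlds: {c, f, g, h}.

4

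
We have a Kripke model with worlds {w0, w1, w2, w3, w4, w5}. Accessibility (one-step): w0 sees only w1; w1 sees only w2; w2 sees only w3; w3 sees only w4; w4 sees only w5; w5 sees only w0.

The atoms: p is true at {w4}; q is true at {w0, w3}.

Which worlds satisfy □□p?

w0: successors {w1}; □p there: w1:F. ✗
w1: successors {w2}; □p there: w2:F. ✗
w2: successors {w3}; □p there: w3:T. ✓
w3: successors {w4}; □p there: w4:F. ✗
w4: successors {w5}; □p there: w5:F. ✗
w5: successors {w0}; □p there: w0:F. ✗

{w2}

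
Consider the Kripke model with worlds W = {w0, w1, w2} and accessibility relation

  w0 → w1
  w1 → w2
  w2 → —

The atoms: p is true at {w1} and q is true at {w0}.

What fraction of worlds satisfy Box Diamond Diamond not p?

1/3

w0: successors {w1}; Diamond Diamond not p there: w1:F. ✗
w1: successors {w2}; Diamond Diamond not p there: w2:F. ✗
w2: no successors, so Box Diamond Diamond not p holds vacuously. ✓
That's 1 of 3 worlds, so 1/3.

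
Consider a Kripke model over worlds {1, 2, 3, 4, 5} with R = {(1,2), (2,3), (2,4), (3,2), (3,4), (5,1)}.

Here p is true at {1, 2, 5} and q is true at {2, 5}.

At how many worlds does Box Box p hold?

1: successors {2}; Box p there: 2:F. ✗
2: successors {3, 4}; Box p there: 3:F, 4:T. ✗
3: successors {2, 4}; Box p there: 2:F, 4:T. ✗
4: no successors, so Box Box p holds vacuously. ✓
5: successors {1}; Box p there: 1:T. ✓
Satisfying worlds: {4, 5}.

2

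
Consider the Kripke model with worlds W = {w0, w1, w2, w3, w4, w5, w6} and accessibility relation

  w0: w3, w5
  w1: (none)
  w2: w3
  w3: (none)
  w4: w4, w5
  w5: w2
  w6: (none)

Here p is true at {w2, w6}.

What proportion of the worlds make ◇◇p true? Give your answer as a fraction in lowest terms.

2/7

w0: successors {w3, w5}; ◇p there: w3:F, w5:T. ✓
w1: no successors, so ◇◇p fails. ✗
w2: successors {w3}; ◇p there: w3:F. ✗
w3: no successors, so ◇◇p fails. ✗
w4: successors {w4, w5}; ◇p there: w4:F, w5:T. ✓
w5: successors {w2}; ◇p there: w2:F. ✗
w6: no successors, so ◇◇p fails. ✗
That's 2 of 7 worlds, so 2/7.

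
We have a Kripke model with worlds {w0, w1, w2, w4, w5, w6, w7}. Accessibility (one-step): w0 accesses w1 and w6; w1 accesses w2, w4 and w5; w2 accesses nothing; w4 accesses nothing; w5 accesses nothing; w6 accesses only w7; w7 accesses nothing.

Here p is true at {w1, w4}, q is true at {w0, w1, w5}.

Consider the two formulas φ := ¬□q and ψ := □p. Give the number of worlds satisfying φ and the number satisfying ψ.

For ¬□q:
w0: □q is F. ✓
w1: □q is F. ✓
w2: □q is T. ✗
w4: □q is T. ✗
w5: □q is T. ✗
w6: □q is F. ✓
w7: □q is T. ✗
— 3 worlds.
For □p:
w0: successors {w1, w6}; p there: w1:T, w6:F. ✗
w1: successors {w2, w4, w5}; p there: w2:F, w4:T, w5:F. ✗
w2: no successors, so □p holds vacuously. ✓
w4: no successors, so □p holds vacuously. ✓
w5: no successors, so □p holds vacuously. ✓
w6: successors {w7}; p there: w7:F. ✗
w7: no successors, so □p holds vacuously. ✓
— 4 worlds.

3 and 4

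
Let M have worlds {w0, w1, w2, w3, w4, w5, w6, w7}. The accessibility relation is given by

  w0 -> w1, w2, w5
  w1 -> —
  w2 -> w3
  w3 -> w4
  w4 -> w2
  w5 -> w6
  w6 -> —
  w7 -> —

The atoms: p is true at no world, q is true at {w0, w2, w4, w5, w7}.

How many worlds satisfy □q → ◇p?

w0: □q is F, ◇p is F. ✓
w1: □q is T, ◇p is F. ✗
w2: □q is F, ◇p is F. ✓
w3: □q is T, ◇p is F. ✗
w4: □q is T, ◇p is F. ✗
w5: □q is F, ◇p is F. ✓
w6: □q is T, ◇p is F. ✗
w7: □q is T, ◇p is F. ✗
Satisfying worlds: {w0, w2, w5}.

3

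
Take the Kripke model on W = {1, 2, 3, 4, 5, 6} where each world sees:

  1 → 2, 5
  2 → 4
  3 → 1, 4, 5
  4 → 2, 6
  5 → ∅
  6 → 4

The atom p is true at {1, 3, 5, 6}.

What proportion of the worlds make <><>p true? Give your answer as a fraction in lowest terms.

1/2

1: successors {2, 5}; <>p there: 2:F, 5:F. ✗
2: successors {4}; <>p there: 4:T. ✓
3: successors {1, 4, 5}; <>p there: 1:T, 4:T, 5:F. ✓
4: successors {2, 6}; <>p there: 2:F, 6:F. ✗
5: no successors, so <><>p fails. ✗
6: successors {4}; <>p there: 4:T. ✓
That's 3 of 6 worlds, so 3/6 = 1/2.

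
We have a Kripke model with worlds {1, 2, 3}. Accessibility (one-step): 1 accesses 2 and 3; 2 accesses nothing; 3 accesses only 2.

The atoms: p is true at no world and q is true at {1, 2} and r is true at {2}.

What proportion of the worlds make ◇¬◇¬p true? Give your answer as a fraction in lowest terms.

1: successors {2, 3}; ¬◇¬p there: 2:T, 3:F. ✓
2: no successors, so ◇¬◇¬p fails. ✗
3: successors {2}; ¬◇¬p there: 2:T. ✓
That's 2 of 3 worlds, so 2/3.

2/3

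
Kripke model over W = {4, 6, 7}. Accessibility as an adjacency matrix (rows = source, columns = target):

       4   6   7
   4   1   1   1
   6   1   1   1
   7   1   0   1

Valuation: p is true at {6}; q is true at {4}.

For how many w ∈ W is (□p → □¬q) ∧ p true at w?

1

4: □p → □¬q is T, p is F. ✗
6: □p → □¬q is T, p is T. ✓
7: □p → □¬q is T, p is F. ✗
Satisfying worlds: {6}.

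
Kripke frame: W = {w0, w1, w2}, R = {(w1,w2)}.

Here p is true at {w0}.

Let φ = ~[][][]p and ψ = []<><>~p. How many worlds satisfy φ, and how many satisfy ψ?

0 and 2

For ~[][][]p:
w0: [][][]p is T. ✗
w1: [][][]p is T. ✗
w2: [][][]p is T. ✗
— 0 worlds.
For []<><>~p:
w0: no successors, so []<><>~p holds vacuously. ✓
w1: successors {w2}; <><>~p there: w2:F. ✗
w2: no successors, so []<><>~p holds vacuously. ✓
— 2 worlds.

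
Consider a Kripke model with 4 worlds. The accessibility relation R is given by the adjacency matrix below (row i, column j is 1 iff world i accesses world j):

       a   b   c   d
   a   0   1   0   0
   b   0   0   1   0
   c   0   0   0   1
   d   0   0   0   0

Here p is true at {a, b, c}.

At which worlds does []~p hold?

{c, d}

a: successors {b}; ~p there: b:F. ✗
b: successors {c}; ~p there: c:F. ✗
c: successors {d}; ~p there: d:T. ✓
d: no successors, so []~p holds vacuously. ✓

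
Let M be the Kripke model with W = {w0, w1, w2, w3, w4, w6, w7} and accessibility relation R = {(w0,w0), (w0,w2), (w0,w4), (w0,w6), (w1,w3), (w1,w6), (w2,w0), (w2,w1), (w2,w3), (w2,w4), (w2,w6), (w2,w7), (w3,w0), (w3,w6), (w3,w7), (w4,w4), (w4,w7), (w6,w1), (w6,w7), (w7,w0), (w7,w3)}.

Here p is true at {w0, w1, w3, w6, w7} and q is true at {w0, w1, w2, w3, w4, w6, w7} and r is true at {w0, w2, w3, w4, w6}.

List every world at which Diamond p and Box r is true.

w0: Diamond p is T, Box r is T. ✓
w1: Diamond p is T, Box r is T. ✓
w2: Diamond p is T, Box r is F. ✗
w3: Diamond p is T, Box r is F. ✗
w4: Diamond p is T, Box r is F. ✗
w6: Diamond p is T, Box r is F. ✗
w7: Diamond p is T, Box r is T. ✓

{w0, w1, w7}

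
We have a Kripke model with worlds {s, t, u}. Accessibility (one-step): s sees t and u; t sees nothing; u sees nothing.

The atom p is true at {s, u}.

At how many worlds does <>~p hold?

1

s: successors {t, u}; ~p there: t:T, u:F. ✓
t: no successors, so <>~p fails. ✗
u: no successors, so <>~p fails. ✗
Satisfying worlds: {s}.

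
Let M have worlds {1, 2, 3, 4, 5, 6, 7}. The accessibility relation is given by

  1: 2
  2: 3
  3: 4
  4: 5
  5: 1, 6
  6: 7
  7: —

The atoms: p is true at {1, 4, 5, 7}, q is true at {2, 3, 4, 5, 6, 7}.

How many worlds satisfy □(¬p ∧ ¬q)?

1

1: successors {2}; ¬p ∧ ¬q there: 2:F. ✗
2: successors {3}; ¬p ∧ ¬q there: 3:F. ✗
3: successors {4}; ¬p ∧ ¬q there: 4:F. ✗
4: successors {5}; ¬p ∧ ¬q there: 5:F. ✗
5: successors {1, 6}; ¬p ∧ ¬q there: 1:F, 6:F. ✗
6: successors {7}; ¬p ∧ ¬q there: 7:F. ✗
7: no successors, so □(¬p ∧ ¬q) holds vacuously. ✓
Satisfying worlds: {7}.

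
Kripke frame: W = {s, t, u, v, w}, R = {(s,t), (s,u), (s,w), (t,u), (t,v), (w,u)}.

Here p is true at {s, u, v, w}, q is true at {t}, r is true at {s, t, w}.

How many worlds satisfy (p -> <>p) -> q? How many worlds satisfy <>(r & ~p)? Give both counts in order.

For (p -> <>p) -> q:
s: p -> <>p is T, q is F. ✗
t: p -> <>p is T, q is T. ✓
u: p -> <>p is F, q is F. ✓
v: p -> <>p is F, q is F. ✓
w: p -> <>p is T, q is F. ✗
— 3 worlds.
For <>(r & ~p):
s: successors {t, u, w}; r & ~p there: t:T, u:F, w:F. ✓
t: successors {u, v}; r & ~p there: u:F, v:F. ✗
u: no successors, so <>(r & ~p) fails. ✗
v: no successors, so <>(r & ~p) fails. ✗
w: successors {u}; r & ~p there: u:F. ✗
— 1 world.

3 and 1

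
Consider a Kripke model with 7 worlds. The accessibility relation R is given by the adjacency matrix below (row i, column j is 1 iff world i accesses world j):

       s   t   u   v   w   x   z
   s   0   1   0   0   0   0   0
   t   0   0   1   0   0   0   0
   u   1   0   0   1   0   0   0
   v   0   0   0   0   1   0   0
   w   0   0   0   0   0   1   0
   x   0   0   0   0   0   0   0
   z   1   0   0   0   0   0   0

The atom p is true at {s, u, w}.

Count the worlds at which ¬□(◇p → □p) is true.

1

s: □(◇p → □p) is T. ✗
t: □(◇p → □p) is F. ✓
u: □(◇p → □p) is T. ✗
v: □(◇p → □p) is T. ✗
w: □(◇p → □p) is T. ✗
x: □(◇p → □p) is T. ✗
z: □(◇p → □p) is T. ✗
Satisfying worlds: {t}.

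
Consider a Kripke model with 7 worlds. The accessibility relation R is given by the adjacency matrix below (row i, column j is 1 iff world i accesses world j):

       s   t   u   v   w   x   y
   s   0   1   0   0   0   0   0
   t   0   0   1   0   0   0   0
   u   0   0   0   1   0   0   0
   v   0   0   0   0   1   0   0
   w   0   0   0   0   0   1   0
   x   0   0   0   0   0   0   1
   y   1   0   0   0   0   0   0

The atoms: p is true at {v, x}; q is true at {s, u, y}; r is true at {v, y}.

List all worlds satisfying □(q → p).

s: successors {t}; q → p there: t:T. ✓
t: successors {u}; q → p there: u:F. ✗
u: successors {v}; q → p there: v:T. ✓
v: successors {w}; q → p there: w:T. ✓
w: successors {x}; q → p there: x:T. ✓
x: successors {y}; q → p there: y:F. ✗
y: successors {s}; q → p there: s:F. ✗

{s, u, v, w}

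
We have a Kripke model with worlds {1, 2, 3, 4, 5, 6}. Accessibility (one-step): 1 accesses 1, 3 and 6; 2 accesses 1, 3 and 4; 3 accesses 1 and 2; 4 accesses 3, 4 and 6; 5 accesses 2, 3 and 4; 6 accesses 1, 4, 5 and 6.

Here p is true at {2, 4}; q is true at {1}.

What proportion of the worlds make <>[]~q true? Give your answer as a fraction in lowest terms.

1: successors {1, 3, 6}; []~q there: 1:F, 3:F, 6:F. ✗
2: successors {1, 3, 4}; []~q there: 1:F, 3:F, 4:T. ✓
3: successors {1, 2}; []~q there: 1:F, 2:F. ✗
4: successors {3, 4, 6}; []~q there: 3:F, 4:T, 6:F. ✓
5: successors {2, 3, 4}; []~q there: 2:F, 3:F, 4:T. ✓
6: successors {1, 4, 5, 6}; []~q there: 1:F, 4:T, 5:T, 6:F. ✓
That's 4 of 6 worlds, so 4/6 = 2/3.

2/3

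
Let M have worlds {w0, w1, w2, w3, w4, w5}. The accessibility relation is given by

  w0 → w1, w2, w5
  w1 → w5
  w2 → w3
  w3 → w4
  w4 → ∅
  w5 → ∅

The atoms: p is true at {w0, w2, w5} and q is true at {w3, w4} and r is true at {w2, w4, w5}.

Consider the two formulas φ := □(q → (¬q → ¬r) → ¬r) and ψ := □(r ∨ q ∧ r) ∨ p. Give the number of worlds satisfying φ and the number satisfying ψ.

For □(q → (¬q → ¬r) → ¬r):
w0: successors {w1, w2, w5}; q → (¬q → ¬r) → ¬r there: w1:T, w2:T, w5:T. ✓
w1: successors {w5}; q → (¬q → ¬r) → ¬r there: w5:T. ✓
w2: successors {w3}; q → (¬q → ¬r) → ¬r there: w3:T. ✓
w3: successors {w4}; q → (¬q → ¬r) → ¬r there: w4:F. ✗
w4: no successors, so □(q → (¬q → ¬r) → ¬r) holds vacuously. ✓
w5: no successors, so □(q → (¬q → ¬r) → ¬r) holds vacuously. ✓
— 5 worlds.
For □(r ∨ q ∧ r) ∨ p:
w0: □(r ∨ q ∧ r) is F, p is T. ✓
w1: □(r ∨ q ∧ r) is T, p is F. ✓
w2: □(r ∨ q ∧ r) is F, p is T. ✓
w3: □(r ∨ q ∧ r) is T, p is F. ✓
w4: □(r ∨ q ∧ r) is T, p is F. ✓
w5: □(r ∨ q ∧ r) is T, p is T. ✓
— 6 worlds.

5 and 6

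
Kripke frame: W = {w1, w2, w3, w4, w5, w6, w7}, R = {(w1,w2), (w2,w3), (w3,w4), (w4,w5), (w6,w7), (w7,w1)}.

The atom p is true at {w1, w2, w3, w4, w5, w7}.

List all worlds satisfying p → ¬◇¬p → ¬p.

w1: p is T, ¬◇¬p → ¬p is F. ✗
w2: p is T, ¬◇¬p → ¬p is F. ✗
w3: p is T, ¬◇¬p → ¬p is F. ✗
w4: p is T, ¬◇¬p → ¬p is F. ✗
w5: p is T, ¬◇¬p → ¬p is F. ✗
w6: p is F, ¬◇¬p → ¬p is T. ✓
w7: p is T, ¬◇¬p → ¬p is F. ✗

{w6}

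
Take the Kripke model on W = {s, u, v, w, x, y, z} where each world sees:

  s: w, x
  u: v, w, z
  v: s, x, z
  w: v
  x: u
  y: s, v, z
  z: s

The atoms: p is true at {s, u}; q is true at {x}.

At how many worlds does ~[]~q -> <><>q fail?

s: ~[]~q is T, <><>q is F. ✗
u: ~[]~q is F, <><>q is T. ✓
v: ~[]~q is T, <><>q is T. ✓
w: ~[]~q is F, <><>q is T. ✓
x: ~[]~q is F, <><>q is F. ✓
y: ~[]~q is F, <><>q is T. ✓
z: ~[]~q is F, <><>q is T. ✓
Satisfying worlds: {u, v, w, x, y, z}.
So ~[]~q -> <><>q fails at the other 1 world.

1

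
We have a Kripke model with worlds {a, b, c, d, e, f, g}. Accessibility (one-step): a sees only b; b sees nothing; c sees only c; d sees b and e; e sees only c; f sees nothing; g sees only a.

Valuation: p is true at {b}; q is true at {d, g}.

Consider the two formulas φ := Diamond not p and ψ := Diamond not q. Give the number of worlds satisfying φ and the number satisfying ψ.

4 and 5

For Diamond not p:
a: successors {b}; not p there: b:F. ✗
b: no successors, so Diamond not p fails. ✗
c: successors {c}; not p there: c:T. ✓
d: successors {b, e}; not p there: b:F, e:T. ✓
e: successors {c}; not p there: c:T. ✓
f: no successors, so Diamond not p fails. ✗
g: successors {a}; not p there: a:T. ✓
— 4 worlds.
For Diamond not q:
a: successors {b}; not q there: b:T. ✓
b: no successors, so Diamond not q fails. ✗
c: successors {c}; not q there: c:T. ✓
d: successors {b, e}; not q there: b:T, e:T. ✓
e: successors {c}; not q there: c:T. ✓
f: no successors, so Diamond not q fails. ✗
g: successors {a}; not q there: a:T. ✓
— 5 worlds.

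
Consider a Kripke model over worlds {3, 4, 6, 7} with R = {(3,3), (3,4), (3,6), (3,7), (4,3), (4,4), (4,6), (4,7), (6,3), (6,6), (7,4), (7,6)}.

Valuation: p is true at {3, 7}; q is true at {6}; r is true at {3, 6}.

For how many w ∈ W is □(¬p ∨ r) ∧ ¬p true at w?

3: □(¬p ∨ r) is F, ¬p is F. ✗
4: □(¬p ∨ r) is F, ¬p is T. ✗
6: □(¬p ∨ r) is T, ¬p is T. ✓
7: □(¬p ∨ r) is T, ¬p is F. ✗
Satisfying worlds: {6}.

1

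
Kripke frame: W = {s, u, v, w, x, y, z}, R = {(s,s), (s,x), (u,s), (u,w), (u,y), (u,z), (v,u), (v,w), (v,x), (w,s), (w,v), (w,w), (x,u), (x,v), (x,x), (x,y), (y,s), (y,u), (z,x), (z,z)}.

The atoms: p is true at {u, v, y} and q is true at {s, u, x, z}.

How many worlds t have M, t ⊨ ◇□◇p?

s: successors {s, x}; □◇p there: s:F, x:T. ✓
u: successors {s, w, y, z}; □◇p there: s:F, w:F, y:F, z:F. ✗
v: successors {u, w, x}; □◇p there: u:F, w:F, x:T. ✓
w: successors {s, v, w}; □◇p there: s:F, v:T, w:F. ✓
x: successors {u, v, x, y}; □◇p there: u:F, v:T, x:T, y:F. ✓
y: successors {s, u}; □◇p there: s:F, u:F. ✗
z: successors {x, z}; □◇p there: x:T, z:F. ✓
Satisfying worlds: {s, v, w, x, z}.

5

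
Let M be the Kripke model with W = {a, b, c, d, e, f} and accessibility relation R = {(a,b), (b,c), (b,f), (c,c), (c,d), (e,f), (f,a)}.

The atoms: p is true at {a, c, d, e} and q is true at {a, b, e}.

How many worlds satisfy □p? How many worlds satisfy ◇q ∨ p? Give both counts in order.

3 and 5

For □p:
a: successors {b}; p there: b:F. ✗
b: successors {c, f}; p there: c:T, f:F. ✗
c: successors {c, d}; p there: c:T, d:T. ✓
d: no successors, so □p holds vacuously. ✓
e: successors {f}; p there: f:F. ✗
f: successors {a}; p there: a:T. ✓
— 3 worlds.
For ◇q ∨ p:
a: ◇q is T, p is T. ✓
b: ◇q is F, p is F. ✗
c: ◇q is F, p is T. ✓
d: ◇q is F, p is T. ✓
e: ◇q is F, p is T. ✓
f: ◇q is T, p is F. ✓
— 5 worlds.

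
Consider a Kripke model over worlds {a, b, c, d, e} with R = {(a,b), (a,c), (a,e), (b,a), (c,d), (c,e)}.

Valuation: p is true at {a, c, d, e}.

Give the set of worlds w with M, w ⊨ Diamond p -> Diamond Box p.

{a, c, d, e}

a: Diamond p is T, Diamond Box p is T. ✓
b: Diamond p is T, Diamond Box p is F. ✗
c: Diamond p is T, Diamond Box p is T. ✓
d: Diamond p is F, Diamond Box p is F. ✓
e: Diamond p is F, Diamond Box p is F. ✓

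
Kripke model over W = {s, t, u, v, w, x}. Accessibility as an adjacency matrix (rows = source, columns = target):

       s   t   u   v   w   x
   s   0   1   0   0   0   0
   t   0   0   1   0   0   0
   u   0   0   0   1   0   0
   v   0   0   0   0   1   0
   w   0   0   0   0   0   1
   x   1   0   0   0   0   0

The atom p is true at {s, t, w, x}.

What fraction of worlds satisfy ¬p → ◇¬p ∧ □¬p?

s: ¬p is F, ◇¬p ∧ □¬p is F. ✓
t: ¬p is F, ◇¬p ∧ □¬p is T. ✓
u: ¬p is T, ◇¬p ∧ □¬p is T. ✓
v: ¬p is T, ◇¬p ∧ □¬p is F. ✗
w: ¬p is F, ◇¬p ∧ □¬p is F. ✓
x: ¬p is F, ◇¬p ∧ □¬p is F. ✓
That's 5 of 6 worlds, so 5/6.

5/6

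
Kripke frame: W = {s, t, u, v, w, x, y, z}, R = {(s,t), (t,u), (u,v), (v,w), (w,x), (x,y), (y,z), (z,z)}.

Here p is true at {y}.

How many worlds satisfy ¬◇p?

7

s: ◇p is F. ✓
t: ◇p is F. ✓
u: ◇p is F. ✓
v: ◇p is F. ✓
w: ◇p is F. ✓
x: ◇p is T. ✗
y: ◇p is F. ✓
z: ◇p is F. ✓
Satisfying worlds: {s, t, u, v, w, y, z}.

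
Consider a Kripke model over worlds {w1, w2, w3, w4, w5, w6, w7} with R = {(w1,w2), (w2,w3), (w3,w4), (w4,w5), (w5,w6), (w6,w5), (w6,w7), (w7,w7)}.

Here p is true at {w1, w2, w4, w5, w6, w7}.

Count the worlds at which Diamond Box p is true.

6

w1: successors {w2}; Box p there: w2:F. ✗
w2: successors {w3}; Box p there: w3:T. ✓
w3: successors {w4}; Box p there: w4:T. ✓
w4: successors {w5}; Box p there: w5:T. ✓
w5: successors {w6}; Box p there: w6:T. ✓
w6: successors {w5, w7}; Box p there: w5:T, w7:T. ✓
w7: successors {w7}; Box p there: w7:T. ✓
Satisfying worlds: {w2, w3, w4, w5, w6, w7}.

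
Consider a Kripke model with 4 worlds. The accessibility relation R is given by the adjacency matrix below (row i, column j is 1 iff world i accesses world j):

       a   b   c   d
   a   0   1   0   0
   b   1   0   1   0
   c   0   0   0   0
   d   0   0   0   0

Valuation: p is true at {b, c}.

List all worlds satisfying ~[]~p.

{a, b}

a: []~p is F. ✓
b: []~p is F. ✓
c: []~p is T. ✗
d: []~p is T. ✗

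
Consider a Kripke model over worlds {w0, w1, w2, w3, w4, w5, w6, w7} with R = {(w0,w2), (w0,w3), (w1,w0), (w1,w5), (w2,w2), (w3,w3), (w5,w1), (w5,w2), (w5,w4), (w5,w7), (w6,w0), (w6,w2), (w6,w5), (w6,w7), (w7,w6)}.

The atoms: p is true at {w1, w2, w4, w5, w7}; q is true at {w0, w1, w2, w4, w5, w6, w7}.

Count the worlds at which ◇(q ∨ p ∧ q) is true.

6

w0: successors {w2, w3}; q ∨ p ∧ q there: w2:T, w3:F. ✓
w1: successors {w0, w5}; q ∨ p ∧ q there: w0:T, w5:T. ✓
w2: successors {w2}; q ∨ p ∧ q there: w2:T. ✓
w3: successors {w3}; q ∨ p ∧ q there: w3:F. ✗
w4: no successors, so ◇(q ∨ p ∧ q) fails. ✗
w5: successors {w1, w2, w4, w7}; q ∨ p ∧ q there: w1:T, w2:T, w4:T, w7:T. ✓
w6: successors {w0, w2, w5, w7}; q ∨ p ∧ q there: w0:T, w2:T, w5:T, w7:T. ✓
w7: successors {w6}; q ∨ p ∧ q there: w6:T. ✓
Satisfying worlds: {w0, w1, w2, w5, w6, w7}.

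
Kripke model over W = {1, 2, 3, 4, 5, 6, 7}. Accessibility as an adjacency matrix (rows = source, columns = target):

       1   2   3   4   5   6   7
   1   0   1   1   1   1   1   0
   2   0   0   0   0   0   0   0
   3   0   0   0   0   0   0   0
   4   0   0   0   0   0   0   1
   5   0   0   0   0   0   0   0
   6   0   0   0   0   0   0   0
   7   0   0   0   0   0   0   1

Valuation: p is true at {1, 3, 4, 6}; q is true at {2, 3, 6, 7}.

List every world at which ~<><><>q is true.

1: <><><>q is T. ✗
2: <><><>q is F. ✓
3: <><><>q is F. ✓
4: <><><>q is T. ✗
5: <><><>q is F. ✓
6: <><><>q is F. ✓
7: <><><>q is T. ✗

{2, 3, 5, 6}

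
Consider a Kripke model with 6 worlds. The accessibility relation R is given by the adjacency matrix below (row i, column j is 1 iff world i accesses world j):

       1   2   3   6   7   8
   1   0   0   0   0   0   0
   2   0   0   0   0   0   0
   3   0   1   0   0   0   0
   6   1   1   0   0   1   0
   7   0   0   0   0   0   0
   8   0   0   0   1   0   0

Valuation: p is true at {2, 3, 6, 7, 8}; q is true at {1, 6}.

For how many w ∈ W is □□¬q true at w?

5

1: no successors, so □□¬q holds vacuously. ✓
2: no successors, so □□¬q holds vacuously. ✓
3: successors {2}; □¬q there: 2:T. ✓
6: successors {1, 2, 7}; □¬q there: 1:T, 2:T, 7:T. ✓
7: no successors, so □□¬q holds vacuously. ✓
8: successors {6}; □¬q there: 6:F. ✗
Satisfying worlds: {1, 2, 3, 6, 7}.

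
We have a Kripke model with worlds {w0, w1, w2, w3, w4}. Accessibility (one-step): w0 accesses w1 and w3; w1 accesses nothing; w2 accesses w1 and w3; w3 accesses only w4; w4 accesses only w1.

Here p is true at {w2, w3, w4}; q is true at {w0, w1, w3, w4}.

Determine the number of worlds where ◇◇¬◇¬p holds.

w0: successors {w1, w3}; ◇¬◇¬p there: w1:F, w3:F. ✗
w1: no successors, so ◇◇¬◇¬p fails. ✗
w2: successors {w1, w3}; ◇¬◇¬p there: w1:F, w3:F. ✗
w3: successors {w4}; ◇¬◇¬p there: w4:T. ✓
w4: successors {w1}; ◇¬◇¬p there: w1:F. ✗
Satisfying worlds: {w3}.

1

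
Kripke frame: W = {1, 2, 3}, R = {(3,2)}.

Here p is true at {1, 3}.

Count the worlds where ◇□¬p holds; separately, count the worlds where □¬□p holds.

1 and 2

For ◇□¬p:
1: no successors, so ◇□¬p fails. ✗
2: no successors, so ◇□¬p fails. ✗
3: successors {2}; □¬p there: 2:T. ✓
— 1 world.
For □¬□p:
1: no successors, so □¬□p holds vacuously. ✓
2: no successors, so □¬□p holds vacuously. ✓
3: successors {2}; ¬□p there: 2:F. ✗
— 2 worlds.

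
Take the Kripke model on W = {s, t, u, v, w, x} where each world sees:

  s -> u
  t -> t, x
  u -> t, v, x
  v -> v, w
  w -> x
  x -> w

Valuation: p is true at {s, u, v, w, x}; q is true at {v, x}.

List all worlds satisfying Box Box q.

s: successors {u}; Box q there: u:F. ✗
t: successors {t, x}; Box q there: t:F, x:F. ✗
u: successors {t, v, x}; Box q there: t:F, v:F, x:F. ✗
v: successors {v, w}; Box q there: v:F, w:T. ✗
w: successors {x}; Box q there: x:F. ✗
x: successors {w}; Box q there: w:T. ✓

{x}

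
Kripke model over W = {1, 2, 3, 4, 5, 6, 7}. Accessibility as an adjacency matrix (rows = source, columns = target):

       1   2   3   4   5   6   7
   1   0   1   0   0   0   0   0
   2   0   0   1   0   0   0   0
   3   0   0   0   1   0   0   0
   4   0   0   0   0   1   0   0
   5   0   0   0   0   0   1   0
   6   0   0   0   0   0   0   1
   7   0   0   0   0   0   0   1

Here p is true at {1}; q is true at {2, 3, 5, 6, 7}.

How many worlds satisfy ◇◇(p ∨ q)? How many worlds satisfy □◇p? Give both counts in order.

6 and 0

For ◇◇(p ∨ q):
1: successors {2}; ◇(p ∨ q) there: 2:T. ✓
2: successors {3}; ◇(p ∨ q) there: 3:F. ✗
3: successors {4}; ◇(p ∨ q) there: 4:T. ✓
4: successors {5}; ◇(p ∨ q) there: 5:T. ✓
5: successors {6}; ◇(p ∨ q) there: 6:T. ✓
6: successors {7}; ◇(p ∨ q) there: 7:T. ✓
7: successors {7}; ◇(p ∨ q) there: 7:T. ✓
— 6 worlds.
For □◇p:
1: successors {2}; ◇p there: 2:F. ✗
2: successors {3}; ◇p there: 3:F. ✗
3: successors {4}; ◇p there: 4:F. ✗
4: successors {5}; ◇p there: 5:F. ✗
5: successors {6}; ◇p there: 6:F. ✗
6: successors {7}; ◇p there: 7:F. ✗
7: successors {7}; ◇p there: 7:F. ✗
— 0 worlds.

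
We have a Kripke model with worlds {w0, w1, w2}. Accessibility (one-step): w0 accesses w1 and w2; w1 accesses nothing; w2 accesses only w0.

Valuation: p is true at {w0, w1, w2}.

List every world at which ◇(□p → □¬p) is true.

{w0}

w0: successors {w1, w2}; □p → □¬p there: w1:T, w2:F. ✓
w1: no successors, so ◇(□p → □¬p) fails. ✗
w2: successors {w0}; □p → □¬p there: w0:F. ✗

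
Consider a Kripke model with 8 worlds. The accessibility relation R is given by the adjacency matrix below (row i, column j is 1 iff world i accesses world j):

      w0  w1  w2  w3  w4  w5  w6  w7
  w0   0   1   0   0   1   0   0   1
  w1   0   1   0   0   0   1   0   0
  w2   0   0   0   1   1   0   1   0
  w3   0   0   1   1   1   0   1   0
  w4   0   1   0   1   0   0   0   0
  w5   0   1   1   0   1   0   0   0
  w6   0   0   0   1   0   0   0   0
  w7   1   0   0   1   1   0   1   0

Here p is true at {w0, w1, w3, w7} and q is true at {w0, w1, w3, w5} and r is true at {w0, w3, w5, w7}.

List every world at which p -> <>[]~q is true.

{w2, w4, w5, w6}

w0: p is T, <>[]~q is F. ✗
w1: p is T, <>[]~q is F. ✗
w2: p is F, <>[]~q is F. ✓
w3: p is T, <>[]~q is F. ✗
w4: p is F, <>[]~q is F. ✓
w5: p is F, <>[]~q is F. ✓
w6: p is F, <>[]~q is F. ✓
w7: p is T, <>[]~q is F. ✗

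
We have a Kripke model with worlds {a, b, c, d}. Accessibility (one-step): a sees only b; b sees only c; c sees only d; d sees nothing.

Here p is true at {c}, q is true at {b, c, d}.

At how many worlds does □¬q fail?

3

a: successors {b}; ¬q there: b:F. ✗
b: successors {c}; ¬q there: c:F. ✗
c: successors {d}; ¬q there: d:F. ✗
d: no successors, so □¬q holds vacuously. ✓
Satisfying worlds: {d}.
So □¬q fails at the other 3 worlds.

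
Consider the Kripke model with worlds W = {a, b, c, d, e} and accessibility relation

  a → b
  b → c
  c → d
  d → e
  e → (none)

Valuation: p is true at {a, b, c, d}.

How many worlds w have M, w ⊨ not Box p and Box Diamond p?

0

a: not Box p is F, Box Diamond p is T. ✗
b: not Box p is F, Box Diamond p is T. ✗
c: not Box p is F, Box Diamond p is F. ✗
d: not Box p is T, Box Diamond p is F. ✗
e: not Box p is F, Box Diamond p is T. ✗
Satisfying worlds: ∅.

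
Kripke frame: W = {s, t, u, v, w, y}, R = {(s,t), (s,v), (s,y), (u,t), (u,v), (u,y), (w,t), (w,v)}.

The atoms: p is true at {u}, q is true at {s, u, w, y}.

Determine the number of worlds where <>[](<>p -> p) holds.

3

s: successors {t, v, y}; [](<>p -> p) there: t:T, v:T, y:T. ✓
t: no successors, so <>[](<>p -> p) fails. ✗
u: successors {t, v, y}; [](<>p -> p) there: t:T, v:T, y:T. ✓
v: no successors, so <>[](<>p -> p) fails. ✗
w: successors {t, v}; [](<>p -> p) there: t:T, v:T. ✓
y: no successors, so <>[](<>p -> p) fails. ✗
Satisfying worlds: {s, u, w}.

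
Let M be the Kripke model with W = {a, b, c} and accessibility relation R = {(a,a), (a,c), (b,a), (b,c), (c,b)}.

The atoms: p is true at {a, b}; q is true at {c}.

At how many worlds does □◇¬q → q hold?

1

a: □◇¬q is T, q is F. ✗
b: □◇¬q is T, q is F. ✗
c: □◇¬q is T, q is T. ✓
Satisfying worlds: {c}.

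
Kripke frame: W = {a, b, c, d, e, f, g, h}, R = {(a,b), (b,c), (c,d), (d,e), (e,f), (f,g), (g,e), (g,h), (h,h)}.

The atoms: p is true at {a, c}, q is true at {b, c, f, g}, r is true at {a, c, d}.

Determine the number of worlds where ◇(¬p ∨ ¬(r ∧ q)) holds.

7

a: successors {b}; ¬p ∨ ¬(r ∧ q) there: b:T. ✓
b: successors {c}; ¬p ∨ ¬(r ∧ q) there: c:F. ✗
c: successors {d}; ¬p ∨ ¬(r ∧ q) there: d:T. ✓
d: successors {e}; ¬p ∨ ¬(r ∧ q) there: e:T. ✓
e: successors {f}; ¬p ∨ ¬(r ∧ q) there: f:T. ✓
f: successors {g}; ¬p ∨ ¬(r ∧ q) there: g:T. ✓
g: successors {e, h}; ¬p ∨ ¬(r ∧ q) there: e:T, h:T. ✓
h: successors {h}; ¬p ∨ ¬(r ∧ q) there: h:T. ✓
Satisfying worlds: {a, c, d, e, f, g, h}.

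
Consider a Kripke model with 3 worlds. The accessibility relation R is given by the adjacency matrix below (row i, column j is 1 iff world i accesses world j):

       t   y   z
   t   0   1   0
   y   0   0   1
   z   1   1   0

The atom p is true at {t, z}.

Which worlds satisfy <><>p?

t: successors {y}; <>p there: y:T. ✓
y: successors {z}; <>p there: z:T. ✓
z: successors {t, y}; <>p there: t:F, y:T. ✓

{t, y, z}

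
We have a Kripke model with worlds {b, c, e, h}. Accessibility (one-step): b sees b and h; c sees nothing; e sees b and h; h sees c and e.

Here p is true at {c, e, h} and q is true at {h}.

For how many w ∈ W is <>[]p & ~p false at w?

3

b: <>[]p is T, ~p is T. ✓
c: <>[]p is F, ~p is F. ✗
e: <>[]p is T, ~p is F. ✗
h: <>[]p is T, ~p is F. ✗
Satisfying worlds: {b}.
So <>[]p & ~p fails at the other 3 worlds.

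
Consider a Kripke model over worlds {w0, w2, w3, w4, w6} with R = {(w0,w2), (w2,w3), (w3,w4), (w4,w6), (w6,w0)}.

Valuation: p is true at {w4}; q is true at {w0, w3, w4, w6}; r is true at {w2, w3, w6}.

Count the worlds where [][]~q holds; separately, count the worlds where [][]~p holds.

For [][]~q:
w0: successors {w2}; []~q there: w2:F. ✗
w2: successors {w3}; []~q there: w3:F. ✗
w3: successors {w4}; []~q there: w4:F. ✗
w4: successors {w6}; []~q there: w6:F. ✗
w6: successors {w0}; []~q there: w0:T. ✓
— 1 world.
For [][]~p:
w0: successors {w2}; []~p there: w2:T. ✓
w2: successors {w3}; []~p there: w3:F. ✗
w3: successors {w4}; []~p there: w4:T. ✓
w4: successors {w6}; []~p there: w6:T. ✓
w6: successors {w0}; []~p there: w0:T. ✓
— 4 worlds.

1 and 4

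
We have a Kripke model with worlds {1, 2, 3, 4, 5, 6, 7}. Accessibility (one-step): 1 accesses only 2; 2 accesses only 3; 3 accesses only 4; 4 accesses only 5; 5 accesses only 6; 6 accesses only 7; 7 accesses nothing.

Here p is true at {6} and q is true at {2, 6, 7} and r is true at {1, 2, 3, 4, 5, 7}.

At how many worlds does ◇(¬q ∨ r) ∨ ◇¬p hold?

1: ◇(¬q ∨ r) is T, ◇¬p is T. ✓
2: ◇(¬q ∨ r) is T, ◇¬p is T. ✓
3: ◇(¬q ∨ r) is T, ◇¬p is T. ✓
4: ◇(¬q ∨ r) is T, ◇¬p is T. ✓
5: ◇(¬q ∨ r) is F, ◇¬p is F. ✗
6: ◇(¬q ∨ r) is T, ◇¬p is T. ✓
7: ◇(¬q ∨ r) is F, ◇¬p is F. ✗
Satisfying worlds: {1, 2, 3, 4, 6}.

5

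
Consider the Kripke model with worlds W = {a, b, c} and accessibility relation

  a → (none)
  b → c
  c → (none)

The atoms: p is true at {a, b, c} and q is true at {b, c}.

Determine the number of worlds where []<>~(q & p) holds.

2

a: no successors, so []<>~(q & p) holds vacuously. ✓
b: successors {c}; <>~(q & p) there: c:F. ✗
c: no successors, so []<>~(q & p) holds vacuously. ✓
Satisfying worlds: {a, c}.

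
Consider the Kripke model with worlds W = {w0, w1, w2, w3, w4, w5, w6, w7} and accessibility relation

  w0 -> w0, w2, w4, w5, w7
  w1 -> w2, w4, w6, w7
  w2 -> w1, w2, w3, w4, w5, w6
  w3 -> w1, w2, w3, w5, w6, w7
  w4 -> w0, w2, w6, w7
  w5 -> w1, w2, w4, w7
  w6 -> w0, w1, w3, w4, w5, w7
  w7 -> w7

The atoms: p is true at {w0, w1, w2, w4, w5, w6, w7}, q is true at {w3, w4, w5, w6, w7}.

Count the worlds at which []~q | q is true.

5

w0: []~q is F, q is F. ✗
w1: []~q is F, q is F. ✗
w2: []~q is F, q is F. ✗
w3: []~q is F, q is T. ✓
w4: []~q is F, q is T. ✓
w5: []~q is F, q is T. ✓
w6: []~q is F, q is T. ✓
w7: []~q is F, q is T. ✓
Satisfying worlds: {w3, w4, w5, w6, w7}.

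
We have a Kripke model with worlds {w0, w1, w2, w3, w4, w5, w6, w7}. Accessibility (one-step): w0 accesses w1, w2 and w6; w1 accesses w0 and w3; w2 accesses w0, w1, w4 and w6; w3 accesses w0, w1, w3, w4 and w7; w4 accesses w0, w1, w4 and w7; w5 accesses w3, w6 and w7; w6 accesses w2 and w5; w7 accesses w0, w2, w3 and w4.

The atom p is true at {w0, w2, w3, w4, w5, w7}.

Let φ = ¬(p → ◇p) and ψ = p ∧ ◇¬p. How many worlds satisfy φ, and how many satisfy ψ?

0 and 5

For ¬(p → ◇p):
w0: p → ◇p is T. ✗
w1: p → ◇p is T. ✗
w2: p → ◇p is T. ✗
w3: p → ◇p is T. ✗
w4: p → ◇p is T. ✗
w5: p → ◇p is T. ✗
w6: p → ◇p is T. ✗
w7: p → ◇p is T. ✗
— 0 worlds.
For p ∧ ◇¬p:
w0: p is T, ◇¬p is T. ✓
w1: p is F, ◇¬p is F. ✗
w2: p is T, ◇¬p is T. ✓
w3: p is T, ◇¬p is T. ✓
w4: p is T, ◇¬p is T. ✓
w5: p is T, ◇¬p is T. ✓
w6: p is F, ◇¬p is F. ✗
w7: p is T, ◇¬p is F. ✗
— 5 worlds.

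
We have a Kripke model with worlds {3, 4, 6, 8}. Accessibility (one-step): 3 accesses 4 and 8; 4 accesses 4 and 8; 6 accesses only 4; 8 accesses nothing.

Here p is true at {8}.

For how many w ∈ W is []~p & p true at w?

3: []~p is F, p is F. ✗
4: []~p is F, p is F. ✗
6: []~p is T, p is F. ✗
8: []~p is T, p is T. ✓
Satisfying worlds: {8}.

1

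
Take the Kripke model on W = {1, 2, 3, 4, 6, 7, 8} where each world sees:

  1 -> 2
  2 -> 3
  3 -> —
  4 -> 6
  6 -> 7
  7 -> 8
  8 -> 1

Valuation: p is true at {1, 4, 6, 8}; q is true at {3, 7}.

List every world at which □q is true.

{2, 3, 6}

1: successors {2}; q there: 2:F. ✗
2: successors {3}; q there: 3:T. ✓
3: no successors, so □q holds vacuously. ✓
4: successors {6}; q there: 6:F. ✗
6: successors {7}; q there: 7:T. ✓
7: successors {8}; q there: 8:F. ✗
8: successors {1}; q there: 1:F. ✗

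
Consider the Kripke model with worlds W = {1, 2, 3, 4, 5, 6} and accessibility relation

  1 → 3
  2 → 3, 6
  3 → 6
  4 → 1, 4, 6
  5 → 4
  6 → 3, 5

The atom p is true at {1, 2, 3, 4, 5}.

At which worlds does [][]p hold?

{3}

1: successors {3}; []p there: 3:F. ✗
2: successors {3, 6}; []p there: 3:F, 6:T. ✗
3: successors {6}; []p there: 6:T. ✓
4: successors {1, 4, 6}; []p there: 1:T, 4:F, 6:T. ✗
5: successors {4}; []p there: 4:F. ✗
6: successors {3, 5}; []p there: 3:F, 5:T. ✗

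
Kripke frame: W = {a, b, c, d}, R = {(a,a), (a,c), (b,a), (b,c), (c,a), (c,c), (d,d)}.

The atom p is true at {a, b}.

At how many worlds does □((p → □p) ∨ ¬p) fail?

a: successors {a, c}; (p → □p) ∨ ¬p there: a:F, c:T. ✗
b: successors {a, c}; (p → □p) ∨ ¬p there: a:F, c:T. ✗
c: successors {a, c}; (p → □p) ∨ ¬p there: a:F, c:T. ✗
d: successors {d}; (p → □p) ∨ ¬p there: d:T. ✓
Satisfying worlds: {d}.
So □((p → □p) ∨ ¬p) fails at the other 3 worlds.

3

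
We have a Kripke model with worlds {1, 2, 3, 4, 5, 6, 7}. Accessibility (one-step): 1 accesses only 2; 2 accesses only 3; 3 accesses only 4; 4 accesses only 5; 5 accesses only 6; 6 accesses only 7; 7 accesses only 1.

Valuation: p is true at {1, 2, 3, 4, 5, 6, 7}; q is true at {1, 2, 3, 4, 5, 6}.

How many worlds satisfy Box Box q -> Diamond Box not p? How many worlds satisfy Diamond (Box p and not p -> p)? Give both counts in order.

For Box Box q -> Diamond Box not p:
1: Box Box q is T, Diamond Box not p is F. ✗
2: Box Box q is T, Diamond Box not p is F. ✗
3: Box Box q is T, Diamond Box not p is F. ✗
4: Box Box q is T, Diamond Box not p is F. ✗
5: Box Box q is F, Diamond Box not p is F. ✓
6: Box Box q is T, Diamond Box not p is F. ✗
7: Box Box q is T, Diamond Box not p is F. ✗
— 1 world.
For Diamond (Box p and not p -> p):
1: successors {2}; Box p and not p -> p there: 2:T. ✓
2: successors {3}; Box p and not p -> p there: 3:T. ✓
3: successors {4}; Box p and not p -> p there: 4:T. ✓
4: successors {5}; Box p and not p -> p there: 5:T. ✓
5: successors {6}; Box p and not p -> p there: 6:T. ✓
6: successors {7}; Box p and not p -> p there: 7:T. ✓
7: successors {1}; Box p and not p -> p there: 1:T. ✓
— 7 worlds.

1 and 7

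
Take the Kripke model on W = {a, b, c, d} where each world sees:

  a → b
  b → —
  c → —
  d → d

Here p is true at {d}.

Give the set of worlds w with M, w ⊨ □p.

a: successors {b}; p there: b:F. ✗
b: no successors, so □p holds vacuously. ✓
c: no successors, so □p holds vacuously. ✓
d: successors {d}; p there: d:T. ✓

{b, c, d}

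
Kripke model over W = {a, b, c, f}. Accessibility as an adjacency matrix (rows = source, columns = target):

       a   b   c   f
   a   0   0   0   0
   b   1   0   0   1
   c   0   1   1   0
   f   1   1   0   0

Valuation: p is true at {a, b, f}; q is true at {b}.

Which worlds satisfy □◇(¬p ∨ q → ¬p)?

{a, c}

a: no successors, so □◇(¬p ∨ q → ¬p) holds vacuously. ✓
b: successors {a, f}; ◇(¬p ∨ q → ¬p) there: a:F, f:T. ✗
c: successors {b, c}; ◇(¬p ∨ q → ¬p) there: b:T, c:T. ✓
f: successors {a, b}; ◇(¬p ∨ q → ¬p) there: a:F, b:T. ✗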